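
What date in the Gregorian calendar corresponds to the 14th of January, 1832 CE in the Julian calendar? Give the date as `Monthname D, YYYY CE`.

January 26, 1832 CE

At this point the Julian calendar is 12 days behind the Gregorian.
14 January 1832 Julian + 12 days → 26 January 1832 Gregorian.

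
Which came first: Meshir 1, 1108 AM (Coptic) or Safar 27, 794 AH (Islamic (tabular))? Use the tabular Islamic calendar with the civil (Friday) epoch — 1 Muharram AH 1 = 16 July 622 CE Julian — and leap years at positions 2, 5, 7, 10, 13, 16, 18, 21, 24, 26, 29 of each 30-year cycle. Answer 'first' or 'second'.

second

Converting both to JDN: 2229512 vs 2229509; the smaller is the second.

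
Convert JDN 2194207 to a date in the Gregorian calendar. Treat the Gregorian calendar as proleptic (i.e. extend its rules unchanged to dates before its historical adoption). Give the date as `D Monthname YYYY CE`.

JDN 2451545 is 1 Jan 2000; 2194207 is −257338 days from there.

7 June 1295 CE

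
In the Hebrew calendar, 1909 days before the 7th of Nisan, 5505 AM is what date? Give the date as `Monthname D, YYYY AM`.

JDN of the 7th of Nisan, 5505 AM = 2358507.
2358507 − 1909 = 2356598.
JDN 2356598 in the Hebrew calendar is Tevet 17, 5500 AM.

Tevet 17, 5500 AM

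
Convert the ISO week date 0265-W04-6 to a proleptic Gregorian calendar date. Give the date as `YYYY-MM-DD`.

ISO week 1 of 265 is the week containing the first Thursday of 265.
Week 4, day 6 (Saturday) lands on 0265-01-28.

0265-01-28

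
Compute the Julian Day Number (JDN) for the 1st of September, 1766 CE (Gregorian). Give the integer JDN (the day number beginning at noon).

2366322

JDN 2451545 is 1 January 2000 CE (Gregorian); the target day is −85223 days from there, so JDN = 2366322.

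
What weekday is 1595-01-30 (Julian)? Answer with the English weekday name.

Thursday

Equivalently 9 February 1595 Gregorian, JDN 2303661.
Since JDN mod 7 = 3 (0 = Monday), the day is Thursday.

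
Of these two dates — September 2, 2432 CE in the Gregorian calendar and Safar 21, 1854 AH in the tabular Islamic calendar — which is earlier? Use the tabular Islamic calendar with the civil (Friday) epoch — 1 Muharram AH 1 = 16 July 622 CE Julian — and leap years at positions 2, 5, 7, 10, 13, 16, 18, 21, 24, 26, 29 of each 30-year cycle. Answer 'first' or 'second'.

Converting both to JDN: 2609575 vs 2605131; the smaller is the second.

second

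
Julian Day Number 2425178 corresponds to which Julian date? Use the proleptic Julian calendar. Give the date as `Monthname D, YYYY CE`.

JDN 2425178 is 24 October 1927 in the Gregorian calendar.
In the Julian calendar that day is October 11, 1927 CE.

October 11, 1927 CE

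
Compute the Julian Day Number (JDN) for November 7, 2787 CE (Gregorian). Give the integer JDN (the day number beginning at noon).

2739301

JDN 2400001 is 17 November 1858 CE (Gregorian), MJD 0; the target day is +339300 days from there, so JDN = 2739301.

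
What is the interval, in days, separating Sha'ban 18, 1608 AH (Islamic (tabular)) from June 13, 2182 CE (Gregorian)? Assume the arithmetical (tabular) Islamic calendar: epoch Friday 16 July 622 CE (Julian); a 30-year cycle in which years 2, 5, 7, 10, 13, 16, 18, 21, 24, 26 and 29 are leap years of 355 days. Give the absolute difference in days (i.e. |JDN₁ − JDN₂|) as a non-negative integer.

52

JDN of the first date = 2518131.
JDN of the second date = 2518183.
|2518183 − 2518131| = 52.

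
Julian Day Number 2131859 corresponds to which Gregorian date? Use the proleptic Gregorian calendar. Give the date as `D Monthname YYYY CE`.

24 September 1124 CE

JDN 2451545 is 1 Jan 2000; 2131859 is −319686 days from there.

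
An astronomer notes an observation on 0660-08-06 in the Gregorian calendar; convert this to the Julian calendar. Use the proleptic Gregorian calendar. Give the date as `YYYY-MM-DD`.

0660-08-03

The Julian–Gregorian offset here is 3 days (Julian trailing).
6 August 660 Gregorian − 3 days → 3 August 660 Julian.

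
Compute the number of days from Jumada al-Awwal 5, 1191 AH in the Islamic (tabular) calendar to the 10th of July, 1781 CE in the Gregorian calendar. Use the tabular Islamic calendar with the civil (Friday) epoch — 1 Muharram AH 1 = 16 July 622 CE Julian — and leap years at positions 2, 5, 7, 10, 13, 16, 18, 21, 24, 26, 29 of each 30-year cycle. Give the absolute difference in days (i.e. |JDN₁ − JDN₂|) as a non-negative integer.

1490

JDN of the first date = 2370258.
JDN of the second date = 2371748.
|2371748 − 2370258| = 1490.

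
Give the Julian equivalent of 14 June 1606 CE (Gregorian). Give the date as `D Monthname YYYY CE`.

4 June 1606 CE

The Julian–Gregorian offset here is 10 days (Julian trailing).
14 June 1606 Gregorian − 10 days → 4 June 1606 Julian.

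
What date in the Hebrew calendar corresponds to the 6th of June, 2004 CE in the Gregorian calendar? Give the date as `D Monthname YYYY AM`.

Julian Day Number of the source date = 2453163.
Converting JDN 2453163 to the Hebrew calendar gives 17 Sivan 5764 AM.

17 Sivan 5764 AM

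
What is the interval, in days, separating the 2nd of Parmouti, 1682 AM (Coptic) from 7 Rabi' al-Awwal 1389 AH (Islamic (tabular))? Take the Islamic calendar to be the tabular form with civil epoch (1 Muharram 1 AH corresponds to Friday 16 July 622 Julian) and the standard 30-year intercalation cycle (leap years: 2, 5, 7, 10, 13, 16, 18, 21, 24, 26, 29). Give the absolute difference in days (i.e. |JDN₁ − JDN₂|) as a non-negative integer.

JDN of the first date = 2439226.
JDN of the second date = 2440366.
|2440366 − 2439226| = 1140.

1140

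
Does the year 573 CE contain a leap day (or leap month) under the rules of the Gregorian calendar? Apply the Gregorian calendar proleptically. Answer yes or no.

573 is not divisible by 4, so it is a common year.

no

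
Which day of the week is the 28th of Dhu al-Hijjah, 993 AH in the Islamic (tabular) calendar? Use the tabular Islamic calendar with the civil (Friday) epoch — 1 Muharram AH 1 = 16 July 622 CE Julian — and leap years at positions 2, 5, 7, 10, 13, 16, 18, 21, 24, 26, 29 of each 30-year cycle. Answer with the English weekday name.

Saturday

In the Gregorian calendar this is 21 December 1585 (JDN 2300324).
JDN 2300324 mod 7 = 5, and JDN 0 was a Monday, so this is a Saturday.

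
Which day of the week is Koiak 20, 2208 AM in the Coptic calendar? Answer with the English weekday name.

Wednesday

This is JDN 2631246 (2 January 2492 Gregorian).
Since JDN mod 7 = 2 (0 = Monday), the day is Wednesday.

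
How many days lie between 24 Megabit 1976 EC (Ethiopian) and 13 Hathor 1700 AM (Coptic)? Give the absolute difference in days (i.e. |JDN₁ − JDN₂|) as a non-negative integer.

First date → JDN 2445793; second date → JDN 2445662.
The interval is |2445793 − 2445662| = 131 days.

131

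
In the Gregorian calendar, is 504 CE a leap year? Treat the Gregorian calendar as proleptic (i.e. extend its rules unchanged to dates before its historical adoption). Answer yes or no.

504 is divisible by 4 and not by 100, so it is a leap year.

yes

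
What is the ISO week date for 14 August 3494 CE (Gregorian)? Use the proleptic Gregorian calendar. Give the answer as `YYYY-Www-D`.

3494-W33-2

The weekday is Tuesday (ISO weekday 2).
That Tuesday belongs to ISO week 33 of ISO year 3494.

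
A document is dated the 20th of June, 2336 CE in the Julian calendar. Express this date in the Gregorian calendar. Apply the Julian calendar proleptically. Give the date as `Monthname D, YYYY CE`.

July 6, 2336 CE

At this point the Julian calendar is 16 days behind the Gregorian.
20 June 2336 Julian + 16 days → 6 July 2336 Gregorian.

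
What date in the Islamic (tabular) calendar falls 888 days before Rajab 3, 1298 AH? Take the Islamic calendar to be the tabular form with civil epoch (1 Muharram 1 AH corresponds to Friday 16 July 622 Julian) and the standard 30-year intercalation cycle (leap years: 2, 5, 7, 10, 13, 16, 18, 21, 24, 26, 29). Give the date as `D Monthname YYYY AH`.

1 Muharram 1296 AH

JDN of Rajab 3, 1298 AH = 2408233.
2408233 − 888 = 2407345.
JDN 2407345 in the tabular Islamic calendar is 1 Muharram 1296 AH.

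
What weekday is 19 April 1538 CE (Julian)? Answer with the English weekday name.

Equivalently 29 April 1538 Gregorian, JDN 2282921.
2282921 ≡ 4 (mod 7); counting from Monday = 0 gives Friday.

Friday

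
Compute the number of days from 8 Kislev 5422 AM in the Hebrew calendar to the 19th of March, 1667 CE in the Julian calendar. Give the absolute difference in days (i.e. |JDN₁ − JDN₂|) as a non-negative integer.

JDN of the first date = 2328062.
JDN of the second date = 2330007.
|2330007 − 2328062| = 1945.

1945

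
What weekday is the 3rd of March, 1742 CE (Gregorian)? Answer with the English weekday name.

Since JDN mod 7 = 5 (0 = Monday), the day is Saturday.

Saturday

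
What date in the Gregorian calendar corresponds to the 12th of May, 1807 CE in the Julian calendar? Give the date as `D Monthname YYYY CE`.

At this point the Julian calendar is 12 days behind the Gregorian.
12 May 1807 Julian + 12 days → 24 May 1807 Gregorian.

24 May 1807 CE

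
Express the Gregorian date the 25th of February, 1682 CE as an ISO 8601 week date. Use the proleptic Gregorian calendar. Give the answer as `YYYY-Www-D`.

1682-W09-3

The weekday is Wednesday (ISO weekday 3).
That Wednesday belongs to ISO week 9 of ISO year 1682.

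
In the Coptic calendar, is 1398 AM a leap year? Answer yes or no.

1398 mod 4 = 2; in the Coptic calendar a year is leap when year mod 4 = 3, so it is a common year.

no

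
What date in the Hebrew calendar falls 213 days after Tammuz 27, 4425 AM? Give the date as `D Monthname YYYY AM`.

Counting 213 days forward from JDN 1964145 reaches JDN 1964358, which is 3 Adar 4426 AM.

3 Adar 4426 AM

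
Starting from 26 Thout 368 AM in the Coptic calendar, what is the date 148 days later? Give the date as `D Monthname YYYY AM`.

The starting date is JDN 1959102; 1959102 + 148 = 1959250.
JDN 1959250 corresponds to 24 Meshir 368 AM.

24 Meshir 368 AM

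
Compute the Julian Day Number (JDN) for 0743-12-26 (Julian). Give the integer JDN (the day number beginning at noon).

Equivalently 30 December 743 (proleptic Gregorian).
JDN 2400001 is 17 November 1858 CE (Gregorian), MJD 0; the target day is −407203 days from there, so JDN = 1992798.

1992798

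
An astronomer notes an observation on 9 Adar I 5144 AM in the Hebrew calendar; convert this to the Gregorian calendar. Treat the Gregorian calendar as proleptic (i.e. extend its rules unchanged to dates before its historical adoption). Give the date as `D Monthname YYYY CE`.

10 February 1384 CE

Julian Day Number of the source date = 2226596.
Converting JDN 2226596 to the Gregorian calendar gives 10 February 1384 CE.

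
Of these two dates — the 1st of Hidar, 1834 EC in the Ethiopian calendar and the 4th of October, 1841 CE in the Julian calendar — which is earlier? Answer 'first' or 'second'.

second

First date → JDN 2393784; second date → JDN 2393760.
JDN 2393760 < JDN 2393784, so the second date is earlier.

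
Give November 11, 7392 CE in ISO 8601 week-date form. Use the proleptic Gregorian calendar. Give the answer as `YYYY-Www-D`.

The weekday is Sunday (ISO weekday 7).
That Sunday belongs to ISO week 45 of ISO year 7392.

7392-W45-7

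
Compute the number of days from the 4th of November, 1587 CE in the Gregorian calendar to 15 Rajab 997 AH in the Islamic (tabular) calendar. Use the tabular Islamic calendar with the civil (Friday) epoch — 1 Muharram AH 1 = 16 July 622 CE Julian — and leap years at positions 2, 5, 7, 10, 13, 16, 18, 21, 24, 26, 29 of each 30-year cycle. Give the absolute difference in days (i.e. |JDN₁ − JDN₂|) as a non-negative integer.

JDN of the first date = 2301007.
JDN of the second date = 2301580.
|2301580 − 2301007| = 573.

573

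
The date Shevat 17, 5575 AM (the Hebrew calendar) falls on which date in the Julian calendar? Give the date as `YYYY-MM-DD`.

Julian Day Number of the source date = 2384002.
Converting JDN 2384002 to the Julian calendar gives 16 January 1815 CE.

1815-01-16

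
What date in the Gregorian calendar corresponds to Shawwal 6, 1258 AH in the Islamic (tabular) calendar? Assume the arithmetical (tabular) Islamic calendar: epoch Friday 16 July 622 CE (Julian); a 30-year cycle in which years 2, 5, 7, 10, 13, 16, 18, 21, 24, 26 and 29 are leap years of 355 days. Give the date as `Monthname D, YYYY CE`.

November 10, 1842 CE

Julian Day Number of the source date = 2394150.
Converting JDN 2394150 to the Gregorian calendar gives 10 November 1842 CE.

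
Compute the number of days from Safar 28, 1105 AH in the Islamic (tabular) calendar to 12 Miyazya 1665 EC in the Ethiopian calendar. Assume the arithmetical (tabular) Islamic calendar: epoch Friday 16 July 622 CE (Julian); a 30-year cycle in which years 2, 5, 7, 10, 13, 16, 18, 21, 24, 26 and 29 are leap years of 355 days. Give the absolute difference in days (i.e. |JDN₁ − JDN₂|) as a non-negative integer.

JDN of the first date = 2339718.
JDN of the second date = 2332218.
|2332218 − 2339718| = 7500.

7500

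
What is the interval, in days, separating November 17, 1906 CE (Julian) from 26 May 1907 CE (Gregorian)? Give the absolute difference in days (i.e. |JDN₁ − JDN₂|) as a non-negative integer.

177

First date → JDN 2417545; second date → JDN 2417722.
The interval is |2417545 − 2417722| = 177 days.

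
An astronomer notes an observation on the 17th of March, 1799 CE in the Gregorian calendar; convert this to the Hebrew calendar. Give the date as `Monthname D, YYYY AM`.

Both dates share Julian Day Number 2378207; in the Hebrew calendar that is 10 Adar II 5559 AM.

Adar II 10, 5559 AM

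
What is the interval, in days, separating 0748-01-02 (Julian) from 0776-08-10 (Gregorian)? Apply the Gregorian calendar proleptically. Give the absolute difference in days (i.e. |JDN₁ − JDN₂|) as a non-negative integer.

10444

First date → JDN 1994266; second date → JDN 2004710.
The interval is |1994266 − 2004710| = 10444 days.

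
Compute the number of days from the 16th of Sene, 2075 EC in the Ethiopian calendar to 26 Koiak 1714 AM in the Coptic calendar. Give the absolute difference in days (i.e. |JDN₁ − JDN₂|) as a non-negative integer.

JDN of the first date = 2482034.
JDN of the second date = 2450818.
|2450818 − 2482034| = 31216.

31216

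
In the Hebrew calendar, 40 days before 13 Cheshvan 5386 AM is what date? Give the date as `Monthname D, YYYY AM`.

JDN of 13 Cheshvan 5386 AM = 2314896.
2314896 − 40 = 2314856.
JDN 2314856 in the Hebrew calendar is Tishrei 3, 5386 AM.

Tishrei 3, 5386 AM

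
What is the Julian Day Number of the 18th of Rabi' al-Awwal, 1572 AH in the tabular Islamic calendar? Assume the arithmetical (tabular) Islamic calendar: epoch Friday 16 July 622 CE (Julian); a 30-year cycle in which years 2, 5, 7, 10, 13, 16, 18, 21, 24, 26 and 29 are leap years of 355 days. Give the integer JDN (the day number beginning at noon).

In the Gregorian calendar the same day is 22 December 2146.
JDN 2451545 is 1 January 2000 CE (Gregorian); the target day is +53681 days from there, so JDN = 2505226.

2505226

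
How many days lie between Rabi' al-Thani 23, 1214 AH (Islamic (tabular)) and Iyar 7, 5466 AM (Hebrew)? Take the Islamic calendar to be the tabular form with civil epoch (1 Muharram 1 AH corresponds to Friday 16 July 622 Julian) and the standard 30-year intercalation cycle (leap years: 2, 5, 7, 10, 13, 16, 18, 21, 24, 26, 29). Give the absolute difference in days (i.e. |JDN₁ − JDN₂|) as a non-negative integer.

JDN of the first date = 2378398.
JDN of the second date = 2344274.
|2344274 − 2378398| = 34124.

34124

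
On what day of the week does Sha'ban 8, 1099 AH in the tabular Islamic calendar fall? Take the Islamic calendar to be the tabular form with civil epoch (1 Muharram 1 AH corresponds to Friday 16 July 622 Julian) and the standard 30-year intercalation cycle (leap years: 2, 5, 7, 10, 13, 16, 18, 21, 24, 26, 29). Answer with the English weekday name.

This is JDN 2337749 (8 June 1688 Gregorian).
Since JDN mod 7 = 1 (0 = Monday), the day is Tuesday.

Tuesday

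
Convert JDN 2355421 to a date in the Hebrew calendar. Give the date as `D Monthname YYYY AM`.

22 Cheshvan 5497 AM

The Gregorian equivalent of JDN 2355421 is 27 October 1736.
In the Hebrew calendar that day is 22 Cheshvan 5497 AM.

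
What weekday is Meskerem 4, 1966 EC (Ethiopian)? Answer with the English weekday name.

Friday

Equivalently 14 September 1973 Gregorian, JDN 2441940.
2441940 ≡ 4 (mod 7); counting from Monday = 0 gives Friday.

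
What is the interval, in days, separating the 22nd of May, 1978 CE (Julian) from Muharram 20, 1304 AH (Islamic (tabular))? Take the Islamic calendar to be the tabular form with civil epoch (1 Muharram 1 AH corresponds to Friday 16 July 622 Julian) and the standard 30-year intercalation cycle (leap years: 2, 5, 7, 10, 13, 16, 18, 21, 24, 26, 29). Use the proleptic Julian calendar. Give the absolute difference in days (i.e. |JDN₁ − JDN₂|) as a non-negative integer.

JDN of the first date = 2443664.
JDN of the second date = 2410199.
|2410199 − 2443664| = 33465.

33465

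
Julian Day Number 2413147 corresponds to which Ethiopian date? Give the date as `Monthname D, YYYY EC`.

Hidar 6, 1887 EC

The Gregorian equivalent of JDN 2413147 is 14 November 1894.
In the Ethiopian calendar that day is Hidar 6, 1887 EC.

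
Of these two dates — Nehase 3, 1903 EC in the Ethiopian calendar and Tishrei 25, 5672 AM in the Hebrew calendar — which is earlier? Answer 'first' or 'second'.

first

Converting both to JDN: 2419258 vs 2419327; the smaller is the first.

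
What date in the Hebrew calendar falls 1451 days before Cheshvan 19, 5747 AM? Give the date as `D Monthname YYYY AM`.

15 Kislev 5743 AM

Counting 1451 days back from JDN 2446756 reaches JDN 2445305, which is 15 Kislev 5743 AM.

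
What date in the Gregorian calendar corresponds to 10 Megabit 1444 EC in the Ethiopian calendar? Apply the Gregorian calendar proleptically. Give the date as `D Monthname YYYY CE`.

15 March 1452 CE

Julian Day Number of the source date = 2251466.
Converting JDN 2251466 to the Gregorian calendar gives 15 March 1452 CE.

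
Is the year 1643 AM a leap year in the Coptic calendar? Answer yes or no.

1643 mod 4 = 3; in the Coptic calendar a year is leap when year mod 4 = 3, so it is a leap year.

yes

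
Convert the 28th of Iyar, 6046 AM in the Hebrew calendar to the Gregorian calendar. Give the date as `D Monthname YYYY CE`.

23 May 2286 CE

Julian Day Number of the source date = 2556147.
Converting JDN 2556147 to the Gregorian calendar gives 23 May 2286 CE.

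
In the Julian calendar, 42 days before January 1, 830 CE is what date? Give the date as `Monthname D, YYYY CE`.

JDN of January 1, 830 CE = 2024216.
2024216 − 42 = 2024174.
JDN 2024174 in the Julian calendar is November 20, 829 CE.

November 20, 829 CE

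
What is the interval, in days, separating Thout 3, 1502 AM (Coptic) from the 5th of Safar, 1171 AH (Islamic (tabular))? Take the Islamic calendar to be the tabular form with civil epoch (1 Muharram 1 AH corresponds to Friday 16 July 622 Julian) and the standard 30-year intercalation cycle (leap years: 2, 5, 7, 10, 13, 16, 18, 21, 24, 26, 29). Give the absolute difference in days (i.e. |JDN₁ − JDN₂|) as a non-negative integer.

First date → JDN 2373272; second date → JDN 2363083.
The interval is |2373272 − 2363083| = 10189 days.

10189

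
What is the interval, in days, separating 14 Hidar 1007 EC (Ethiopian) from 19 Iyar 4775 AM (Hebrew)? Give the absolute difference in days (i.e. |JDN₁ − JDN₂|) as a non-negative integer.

JDN of the first date = 2091735.
JDN of the second date = 2091917.
|2091917 − 2091735| = 182.

182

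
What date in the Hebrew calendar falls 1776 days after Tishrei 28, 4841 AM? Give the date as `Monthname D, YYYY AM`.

Counting 1776 days forward from JDN 2115815 reaches JDN 2117591, which is Elul 2, 4845 AM.

Elul 2, 4845 AM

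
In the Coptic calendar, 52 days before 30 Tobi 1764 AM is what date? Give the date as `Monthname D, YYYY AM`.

JDN of 30 Tobi 1764 AM = 2469115.
2469115 − 52 = 2469063.
JDN 2469063 in the Coptic calendar is Koiak 8, 1764 AM.

Koiak 8, 1764 AM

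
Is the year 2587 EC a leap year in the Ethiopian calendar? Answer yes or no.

2587 mod 4 = 3; in the Ethiopian calendar a year is leap when year mod 4 = 3, so it is a leap year.

yes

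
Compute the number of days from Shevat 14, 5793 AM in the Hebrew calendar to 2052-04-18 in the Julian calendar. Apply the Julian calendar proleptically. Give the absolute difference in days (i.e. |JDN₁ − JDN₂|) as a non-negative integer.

7047

First date → JDN 2463612; second date → JDN 2470659.
The interval is |2463612 − 2470659| = 7047 days.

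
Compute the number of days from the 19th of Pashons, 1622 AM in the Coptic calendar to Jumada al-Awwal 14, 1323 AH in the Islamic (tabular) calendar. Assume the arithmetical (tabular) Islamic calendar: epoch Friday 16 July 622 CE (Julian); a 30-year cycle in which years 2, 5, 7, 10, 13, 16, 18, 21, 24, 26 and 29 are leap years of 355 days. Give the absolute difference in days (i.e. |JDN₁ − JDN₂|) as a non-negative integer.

JDN of the first date = 2417358.
JDN of the second date = 2417044.
|2417044 − 2417358| = 314.

314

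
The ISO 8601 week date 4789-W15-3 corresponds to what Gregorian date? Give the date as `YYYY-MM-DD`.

ISO week 1 of 4789 is the week containing the first Thursday of 4789.
Week 15, day 3 (Wednesday) lands on 4789-04-12.

4789-04-12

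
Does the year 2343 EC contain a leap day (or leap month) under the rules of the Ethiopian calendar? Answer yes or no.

2343 mod 4 = 3; in the Ethiopian calendar a year is leap when year mod 4 = 3, so it is a leap year.

yes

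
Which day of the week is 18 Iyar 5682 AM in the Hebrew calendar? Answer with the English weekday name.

Tuesday

This is JDN 2423191 (16 May 1922 Gregorian).
JDN 2423191 mod 7 = 1, and JDN 0 was a Monday, so this is a Tuesday.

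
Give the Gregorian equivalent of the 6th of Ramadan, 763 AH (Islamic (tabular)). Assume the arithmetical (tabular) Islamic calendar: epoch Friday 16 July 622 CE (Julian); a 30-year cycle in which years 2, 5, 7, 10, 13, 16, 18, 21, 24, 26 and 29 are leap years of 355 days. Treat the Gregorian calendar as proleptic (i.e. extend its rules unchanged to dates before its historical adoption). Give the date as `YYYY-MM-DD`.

1362-07-07

Julian Day Number of the source date = 2218708.
Converting JDN 2218708 to the Gregorian calendar gives 7 July 1362 CE.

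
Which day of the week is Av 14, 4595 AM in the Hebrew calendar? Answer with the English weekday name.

Equivalently 17 July 835 Gregorian, JDN 2026235.
Since JDN mod 7 = 1 (0 = Monday), the day is Tuesday.

Tuesday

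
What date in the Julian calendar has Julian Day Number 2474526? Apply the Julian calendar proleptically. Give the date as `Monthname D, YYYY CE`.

November 19, 2062 CE

The Gregorian equivalent of JDN 2474526 is 2 December 2062.
In the Julian calendar that day is November 19, 2062 CE.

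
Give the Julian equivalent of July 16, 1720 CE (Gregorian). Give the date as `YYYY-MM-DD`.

1720-07-05

For dates in this range the Gregorian date is 11 days ahead of the Julian.
16 July 1720 Gregorian − 11 days → 5 July 1720 Julian.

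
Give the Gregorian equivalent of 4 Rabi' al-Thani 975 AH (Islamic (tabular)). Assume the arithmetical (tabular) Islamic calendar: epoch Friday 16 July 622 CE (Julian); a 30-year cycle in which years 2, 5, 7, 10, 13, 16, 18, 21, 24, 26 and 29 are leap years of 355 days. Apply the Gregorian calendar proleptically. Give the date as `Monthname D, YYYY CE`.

Julian Day Number of the source date = 2293685.
Converting JDN 2293685 to the Gregorian calendar gives 18 October 1567 CE.

October 18, 1567 CE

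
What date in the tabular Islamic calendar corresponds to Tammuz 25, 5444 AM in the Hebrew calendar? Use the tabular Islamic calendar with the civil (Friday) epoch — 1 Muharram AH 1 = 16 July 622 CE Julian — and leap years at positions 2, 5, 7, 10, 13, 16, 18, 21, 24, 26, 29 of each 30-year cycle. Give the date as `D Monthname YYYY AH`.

Julian Day Number of the source date = 2336317.
Converting JDN 2336317 to the tabular Islamic calendar gives 24 Rajab 1095 AH.

24 Rajab 1095 AH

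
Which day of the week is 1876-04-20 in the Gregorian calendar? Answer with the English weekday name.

Thursday

Since JDN mod 7 = 3 (0 = Monday), the day is Thursday.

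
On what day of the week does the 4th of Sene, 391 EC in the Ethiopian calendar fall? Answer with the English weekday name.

Sunday

This is JDN 1866941 (30 May 399 Gregorian).
JDN 1866941 mod 7 = 6, and JDN 0 was a Monday, so this is a Sunday.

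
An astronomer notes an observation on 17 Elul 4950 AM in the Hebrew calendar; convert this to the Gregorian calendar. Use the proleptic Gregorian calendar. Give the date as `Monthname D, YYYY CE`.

August 28, 1190 CE

Both dates share Julian Day Number 2155938; in the Gregorian calendar that is 28 August 1190 CE.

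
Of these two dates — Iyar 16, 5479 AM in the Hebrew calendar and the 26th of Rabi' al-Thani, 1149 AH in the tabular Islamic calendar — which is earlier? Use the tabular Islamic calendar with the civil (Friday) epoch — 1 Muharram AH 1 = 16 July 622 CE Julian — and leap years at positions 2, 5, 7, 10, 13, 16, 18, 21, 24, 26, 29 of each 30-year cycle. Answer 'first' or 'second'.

Converting both to JDN: 2349036 vs 2355367; the smaller is the first.

first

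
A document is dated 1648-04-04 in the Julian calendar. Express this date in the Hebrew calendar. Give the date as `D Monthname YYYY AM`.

Julian Day Number of the source date = 2323084.
Converting JDN 2323084 to the Hebrew calendar gives 22 Nisan 5408 AM.

22 Nisan 5408 AM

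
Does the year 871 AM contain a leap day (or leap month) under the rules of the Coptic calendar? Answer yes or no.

871 mod 4 = 3; in the Coptic calendar a year is leap when year mod 4 = 3, so it is a leap year.

yes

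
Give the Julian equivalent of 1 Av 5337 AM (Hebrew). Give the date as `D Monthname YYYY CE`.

15 July 1577 CE

Julian Day Number of the source date = 2297253.
Converting JDN 2297253 to the Julian calendar gives 15 July 1577 CE.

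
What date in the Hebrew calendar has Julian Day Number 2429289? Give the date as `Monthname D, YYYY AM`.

JDN 2429289 is 25 January 1939 in the Gregorian calendar.
In the Hebrew calendar that day is Shevat 5, 5699 AM.

Shevat 5, 5699 AM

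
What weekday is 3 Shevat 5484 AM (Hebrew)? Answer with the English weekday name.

In the Gregorian calendar this is 28 January 1724 (JDN 2350765).
Since JDN mod 7 = 4 (0 = Monday), the day is Friday.

Friday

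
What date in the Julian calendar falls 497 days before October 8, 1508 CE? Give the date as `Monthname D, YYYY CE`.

The starting date is JDN 2272136; 2272136 − 497 = 2271639.
JDN 2271639 corresponds to May 30, 1507 CE.

May 30, 1507 CE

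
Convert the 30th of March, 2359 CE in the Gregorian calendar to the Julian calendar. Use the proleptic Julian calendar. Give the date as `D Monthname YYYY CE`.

For dates in this range the Gregorian date is 16 days ahead of the Julian.
30 March 2359 Gregorian − 16 days → 14 March 2359 Julian.

14 March 2359 CE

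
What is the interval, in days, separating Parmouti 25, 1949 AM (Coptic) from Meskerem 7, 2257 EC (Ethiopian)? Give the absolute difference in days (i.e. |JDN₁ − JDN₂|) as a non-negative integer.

11460

JDN of the first date = 2536771.
JDN of the second date = 2548231.
|2548231 − 2536771| = 11460.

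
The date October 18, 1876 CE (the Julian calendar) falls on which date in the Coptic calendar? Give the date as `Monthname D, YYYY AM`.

Julian Day Number of the source date = 2406558.
Converting JDN 2406558 to the Coptic calendar gives 21 Paopi 1593 AM.

Paopi 21, 1593 AM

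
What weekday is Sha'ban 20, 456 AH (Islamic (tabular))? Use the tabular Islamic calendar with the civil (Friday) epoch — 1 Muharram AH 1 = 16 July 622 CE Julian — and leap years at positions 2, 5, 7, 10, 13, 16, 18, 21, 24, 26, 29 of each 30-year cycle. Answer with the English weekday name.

In the proleptic Gregorian calendar this is 13 August 1064 (JDN 2109903).
JDN 2109903 mod 7 = 5, and JDN 0 was a Monday, so this is a Saturday.

Saturday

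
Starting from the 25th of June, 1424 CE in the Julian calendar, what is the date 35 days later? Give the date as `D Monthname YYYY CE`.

30 July 1424 CE

JDN of the 25th of June, 1424 CE = 2241350.
2241350 + 35 = 2241385.
JDN 2241385 in the Julian calendar is 30 July 1424 CE.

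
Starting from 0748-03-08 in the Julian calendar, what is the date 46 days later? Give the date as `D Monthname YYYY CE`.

23 April 748 CE

Counting 46 days forward from JDN 1994332 reaches JDN 1994378, which is 23 April 748 CE.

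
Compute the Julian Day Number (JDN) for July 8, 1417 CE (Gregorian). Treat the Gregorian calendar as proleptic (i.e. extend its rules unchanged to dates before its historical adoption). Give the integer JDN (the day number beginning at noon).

JDN 2451545 is 1 January 2000 CE (Gregorian); the target day is −212748 days from there, so JDN = 2238797.

2238797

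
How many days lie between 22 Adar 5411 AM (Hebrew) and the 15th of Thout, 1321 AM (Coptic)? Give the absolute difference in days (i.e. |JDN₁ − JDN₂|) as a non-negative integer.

First date → JDN 2324149; second date → JDN 2307174.
The interval is |2324149 − 2307174| = 16975 days.

16975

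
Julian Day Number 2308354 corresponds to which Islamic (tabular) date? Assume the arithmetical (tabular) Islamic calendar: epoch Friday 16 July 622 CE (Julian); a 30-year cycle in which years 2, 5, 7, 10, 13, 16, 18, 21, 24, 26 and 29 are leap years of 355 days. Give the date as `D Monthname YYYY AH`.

26 Sha'ban 1016 AH

JDN 2308354 is 16 December 1607 in the Gregorian calendar.
In the tabular Islamic calendar that day is 26 Sha'ban 1016 AH.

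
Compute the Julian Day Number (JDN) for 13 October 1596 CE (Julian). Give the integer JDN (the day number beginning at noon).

2304283

In the Gregorian calendar the same day is 23 October 1596.
JDN 2451545 is 1 January 2000 CE (Gregorian); the target day is −147262 days from there, so JDN = 2304283.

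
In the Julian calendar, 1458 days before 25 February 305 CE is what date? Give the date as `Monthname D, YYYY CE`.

February 28, 301 CE

The starting date is JDN 1832515; 1832515 − 1458 = 1831057.
JDN 1831057 corresponds to February 28, 301 CE.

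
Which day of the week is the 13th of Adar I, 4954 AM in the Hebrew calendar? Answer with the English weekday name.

Saturday

This is JDN 2157202 (12 February 1194 Gregorian).
2157202 ≡ 5 (mod 7); counting from Monday = 0 gives Saturday.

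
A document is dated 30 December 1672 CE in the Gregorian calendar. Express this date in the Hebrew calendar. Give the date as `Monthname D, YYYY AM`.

Julian Day Number of the source date = 2332110.
Converting JDN 2332110 to the Hebrew calendar gives 11 Tevet 5433 AM.

Tevet 11, 5433 AM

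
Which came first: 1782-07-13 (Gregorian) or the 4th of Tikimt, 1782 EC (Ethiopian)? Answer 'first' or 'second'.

first

Converting both to JDN: 2372116 vs 2374764; the smaller is the first.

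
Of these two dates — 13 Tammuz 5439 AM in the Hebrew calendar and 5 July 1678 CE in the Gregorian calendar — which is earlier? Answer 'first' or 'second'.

second

First date → JDN 2334476; second date → JDN 2334123.
JDN 2334123 < JDN 2334476, so the second date is earlier.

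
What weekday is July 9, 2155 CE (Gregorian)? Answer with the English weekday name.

2508347 ≡ 2 (mod 7); counting from Monday = 0 gives Wednesday.

Wednesday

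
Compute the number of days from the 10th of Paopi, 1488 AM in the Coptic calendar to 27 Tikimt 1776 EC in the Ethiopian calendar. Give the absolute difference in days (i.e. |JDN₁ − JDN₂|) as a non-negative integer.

4400

JDN of the first date = 2368196.
JDN of the second date = 2372596.
|2372596 − 2368196| = 4400.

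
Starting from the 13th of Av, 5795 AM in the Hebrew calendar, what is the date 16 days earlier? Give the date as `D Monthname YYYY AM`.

The starting date is JDN 2464558; 2464558 − 16 = 2464542.
JDN 2464542 corresponds to 26 Tammuz 5795 AM.

26 Tammuz 5795 AM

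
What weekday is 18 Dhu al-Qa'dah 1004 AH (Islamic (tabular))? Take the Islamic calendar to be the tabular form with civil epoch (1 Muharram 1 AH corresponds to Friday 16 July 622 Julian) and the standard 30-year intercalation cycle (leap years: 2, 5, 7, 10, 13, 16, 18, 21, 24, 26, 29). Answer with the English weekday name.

This is JDN 2304182 (14 July 1596 Gregorian).
Since JDN mod 7 = 6 (0 = Monday), the day is Sunday.

Sunday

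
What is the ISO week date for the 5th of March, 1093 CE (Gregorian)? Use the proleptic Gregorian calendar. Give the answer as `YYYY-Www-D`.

The weekday is Sunday (ISO weekday 7).
That Sunday belongs to ISO week 9 of ISO year 1093.

1093-W09-7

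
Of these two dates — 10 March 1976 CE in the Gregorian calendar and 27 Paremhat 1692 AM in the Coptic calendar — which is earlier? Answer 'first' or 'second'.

First date → JDN 2442848; second date → JDN 2442874.
JDN 2442848 < JDN 2442874, so the first date is earlier.

first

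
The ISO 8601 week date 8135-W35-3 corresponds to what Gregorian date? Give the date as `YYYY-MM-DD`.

ISO week 1 of 8135 is the week containing the first Thursday of 8135.
Week 35, day 3 (Wednesday) lands on 8135-08-31.

8135-08-31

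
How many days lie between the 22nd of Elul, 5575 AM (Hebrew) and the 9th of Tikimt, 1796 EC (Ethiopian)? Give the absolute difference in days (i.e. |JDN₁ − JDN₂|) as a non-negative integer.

4361

JDN of the first date = 2384244.
JDN of the second date = 2379883.
|2379883 − 2384244| = 4361.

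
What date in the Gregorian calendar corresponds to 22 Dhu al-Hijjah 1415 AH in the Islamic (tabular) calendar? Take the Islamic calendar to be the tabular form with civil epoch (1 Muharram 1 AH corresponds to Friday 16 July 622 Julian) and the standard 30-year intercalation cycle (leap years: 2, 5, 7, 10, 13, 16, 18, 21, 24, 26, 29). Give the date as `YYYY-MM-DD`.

Both dates share Julian Day Number 2449860; in the Gregorian calendar that is 22 May 1995 CE.

1995-05-22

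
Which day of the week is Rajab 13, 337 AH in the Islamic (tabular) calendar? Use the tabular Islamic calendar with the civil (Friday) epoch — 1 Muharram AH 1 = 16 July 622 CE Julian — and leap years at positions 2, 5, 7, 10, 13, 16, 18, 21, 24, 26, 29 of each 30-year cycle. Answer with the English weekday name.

Equivalently 21 January 949 Gregorian, JDN 2067696.
2067696 ≡ 1 (mod 7); counting from Monday = 0 gives Tuesday.

Tuesday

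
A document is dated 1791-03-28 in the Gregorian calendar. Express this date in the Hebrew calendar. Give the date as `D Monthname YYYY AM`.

Julian Day Number of the source date = 2375296.
Converting JDN 2375296 to the Hebrew calendar gives 22 Adar II 5551 AM.

22 Adar II 5551 AM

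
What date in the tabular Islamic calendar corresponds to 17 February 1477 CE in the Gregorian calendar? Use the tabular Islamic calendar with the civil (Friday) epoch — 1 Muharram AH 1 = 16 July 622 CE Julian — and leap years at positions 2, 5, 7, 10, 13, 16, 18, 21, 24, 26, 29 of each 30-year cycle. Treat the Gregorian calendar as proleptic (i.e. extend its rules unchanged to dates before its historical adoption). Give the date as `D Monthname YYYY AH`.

Both dates share Julian Day Number 2260571; in the tabular Islamic calendar that is 23 Shawwal 881 AH.

23 Shawwal 881 AH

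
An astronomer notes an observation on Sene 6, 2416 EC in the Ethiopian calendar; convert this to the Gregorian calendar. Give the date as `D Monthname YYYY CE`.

16 June 2424 CE

Both dates share Julian Day Number 2606575; in the Gregorian calendar that is 16 June 2424 CE.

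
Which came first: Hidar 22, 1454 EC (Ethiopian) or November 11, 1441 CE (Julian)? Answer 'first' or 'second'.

First date → JDN 2255010; second date → JDN 2247698.
JDN 2247698 < JDN 2255010, so the second date is earlier.

second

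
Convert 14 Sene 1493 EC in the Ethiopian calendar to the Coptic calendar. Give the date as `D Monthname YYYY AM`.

The source date corresponds to 18 June 1501 in the proleptic Gregorian calendar (JDN 2269457).
That day falls on 14 Paoni 1217 AM in the Coptic calendar.

14 Paoni 1217 AM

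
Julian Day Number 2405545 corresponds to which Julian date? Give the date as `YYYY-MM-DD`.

1874-01-09

JDN 2405545 is 21 January 1874 in the Gregorian calendar.
In the Julian calendar that day is 1874-01-09.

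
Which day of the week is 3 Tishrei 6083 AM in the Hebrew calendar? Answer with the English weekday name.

Thursday

Equivalently 14 September 2322 Gregorian, JDN 2569409.
Since JDN mod 7 = 3 (0 = Monday), the day is Thursday.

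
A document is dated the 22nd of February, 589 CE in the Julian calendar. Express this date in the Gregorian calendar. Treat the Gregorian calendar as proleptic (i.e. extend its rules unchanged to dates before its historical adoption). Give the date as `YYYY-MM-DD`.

0589-02-24

For dates in this range the Gregorian date is 2 days ahead of the Julian.
22 February 589 Julian + 2 days → 24 February 589 Gregorian.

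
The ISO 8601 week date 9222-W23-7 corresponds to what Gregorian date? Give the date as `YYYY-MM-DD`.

9222-06-12

ISO week 1 of 9222 is the week containing the first Thursday of 9222.
Week 23, day 7 (Sunday) lands on 9222-06-12.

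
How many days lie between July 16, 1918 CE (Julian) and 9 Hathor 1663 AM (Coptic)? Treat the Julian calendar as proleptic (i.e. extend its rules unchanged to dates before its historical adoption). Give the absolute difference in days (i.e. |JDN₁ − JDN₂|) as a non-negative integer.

10339

First date → JDN 2421804; second date → JDN 2432143.
The interval is |2421804 − 2432143| = 10339 days.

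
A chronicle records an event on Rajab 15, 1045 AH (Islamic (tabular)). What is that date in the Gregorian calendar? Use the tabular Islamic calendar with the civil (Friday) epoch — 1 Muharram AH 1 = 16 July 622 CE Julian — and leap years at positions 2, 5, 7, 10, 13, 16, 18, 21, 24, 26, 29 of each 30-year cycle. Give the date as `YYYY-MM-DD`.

1635-12-25

Both dates share Julian Day Number 2318590; in the Gregorian calendar that is 25 December 1635 CE.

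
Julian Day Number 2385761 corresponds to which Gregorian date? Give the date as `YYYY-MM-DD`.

1819-11-22

JDN 2451545 is 1 Jan 2000; 2385761 is −65784 days from there.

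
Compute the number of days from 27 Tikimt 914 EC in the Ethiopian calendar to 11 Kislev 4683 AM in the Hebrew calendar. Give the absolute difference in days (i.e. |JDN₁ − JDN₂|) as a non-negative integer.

406

First date → JDN 2057750; second date → JDN 2058156.
The interval is |2057750 − 2058156| = 406 days.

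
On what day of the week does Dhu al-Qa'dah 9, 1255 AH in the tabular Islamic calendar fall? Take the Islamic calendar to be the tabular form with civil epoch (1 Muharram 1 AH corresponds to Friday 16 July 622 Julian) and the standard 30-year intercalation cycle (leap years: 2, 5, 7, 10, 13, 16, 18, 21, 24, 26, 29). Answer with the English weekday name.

In the Gregorian calendar this is 14 January 1840 (JDN 2393119).
Since JDN mod 7 = 1 (0 = Monday), the day is Tuesday.

Tuesday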